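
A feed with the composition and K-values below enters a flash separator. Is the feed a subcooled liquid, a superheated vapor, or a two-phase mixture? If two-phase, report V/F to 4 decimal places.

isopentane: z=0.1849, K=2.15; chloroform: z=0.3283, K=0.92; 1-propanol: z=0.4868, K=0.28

ΣzᵢKᵢ = 0.8359; Σzᵢ/Kᵢ = 2.1814.
Since ΣzᵢKᵢ < 1 the mixture is below its bubble point — single liquid phase.

subcooled liquid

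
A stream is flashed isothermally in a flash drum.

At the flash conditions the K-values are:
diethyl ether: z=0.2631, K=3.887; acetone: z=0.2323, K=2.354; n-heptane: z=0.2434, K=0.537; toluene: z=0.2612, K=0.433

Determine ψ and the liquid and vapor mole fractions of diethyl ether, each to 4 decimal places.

Let ψ = V/F and solve Σ zᵢ(Kᵢ−1)/(1+ψ(Kᵢ−1)) = 0.
Check two-phase: ΣzᵢKᵢ = 1.8133 > 1 and Σzᵢ/Kᵢ = 1.2229 > 1, so g(0) = 0.8133 > 0 and g(1) = -0.2229 < 0.
Newton–Raphson from ψ = 0.5:
  ψ = 0.5000: g = 0.14507, g' = -0.7706 → ψ = 0.6882
  ψ = 0.6882: g = 0.00882, g' = -0.6981 → ψ = 0.7009
Converged at ψ = 0.7009.
Compositions from xᵢ = zᵢ/(1+ψ(Kᵢ−1)), yᵢ = Kᵢxᵢ:
  diethyl ether: x = 0.0870, y = 0.3382
  acetone: x = 0.1192, y = 0.2806
  n-heptane: x = 0.3603, y = 0.1935
  toluene: x = 0.4335, y = 0.1877

ψ = 0.7009, x_diethyl ether = 0.0870, y_diethyl ether = 0.3382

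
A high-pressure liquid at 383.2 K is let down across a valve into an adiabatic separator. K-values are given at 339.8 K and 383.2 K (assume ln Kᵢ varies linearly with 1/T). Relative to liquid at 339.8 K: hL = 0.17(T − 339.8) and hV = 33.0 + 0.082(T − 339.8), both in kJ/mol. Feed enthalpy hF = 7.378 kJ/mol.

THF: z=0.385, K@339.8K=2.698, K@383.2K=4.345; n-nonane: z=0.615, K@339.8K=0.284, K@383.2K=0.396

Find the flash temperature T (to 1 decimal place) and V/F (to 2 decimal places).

T = 343.4 K, V/F = 0.21

Adiabatic flash: solve Rachford–Rice at each trial T, then check hF = ψ·hV(T) + (1−ψ)·hL(T).
  T = 339.8 K: K = (2.698, 0.284), RR gives ψ = 0.176, H_out = 5.792 kJ/mol
  T = 383.2 K: K = (4.345, 0.396), RR gives ψ = 0.454, H_out = 20.613 kJ/mol
  T = 361.5 K: K = (3.473, 0.339), RR gives ψ = 0.334, H_out = 14.059 kJ/mol
  T = 350.6 K: K = (3.071, 0.311), RR gives ψ = 0.262, H_out = 10.226 kJ/mol
  T = 345.2 K: K = (2.882, 0.297), RR gives ψ = 0.221, H_out = 8.108 kJ/mol
  T = 342.5 K: K = (2.789, 0.291), RR gives ψ = 0.199, H_out = 6.978 kJ/mol
  T = 343.9 K: K = (2.837, 0.294), RR gives ψ = 0.211, H_out = 7.570 kJ/mol
Linear interpolation between T = 342.5 (H_out = 6.978) and T = 343.9 (H_out = 7.570) on hF = 7.378 gives T ≈ 343.4 K, at which ψ = 0.21.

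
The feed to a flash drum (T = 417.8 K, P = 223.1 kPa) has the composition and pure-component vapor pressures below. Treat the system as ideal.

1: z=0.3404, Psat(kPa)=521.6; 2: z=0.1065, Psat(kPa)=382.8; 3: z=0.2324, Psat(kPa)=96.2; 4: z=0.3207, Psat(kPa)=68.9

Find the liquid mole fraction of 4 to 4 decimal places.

Raoult's law: Kᵢ = Pᵢˢᵃᵗ/P = Pᵢˢᵃᵗ/223.1.
  K_1 = 521.6/223.1 = 2.337965, K_2 = 382.8/223.1 = 1.715823, K_3 = 96.2/223.1 = 0.431197, K_4 = 68.9/223.1 = 0.308830
Material balance + equilibrium reduce to Σ zᵢ(Kᵢ−1)/(1+ψ(Kᵢ−1)) = 0.
g(0) = ΣzᵢKᵢ − 1 = 0.1778 and g(1) = 1 − Σzᵢ/Kᵢ = -0.7851, so a root lies in (0, 1).
Iterate (Newton) starting at ψ = 0.6:
  ψ = 0.6000: g = -0.27342, g' = -0.8347 → ψ = 0.2724
  ψ = 0.2724: g = -0.03193, g' = -0.7033 → ψ = 0.2270
  ψ = 0.2270: g = 0.00021, g' = -0.7136 → ψ = 0.2273
Converged at ψ = 0.2273.
Compositions from xᵢ = zᵢ/(1+ψ(Kᵢ−1)), yᵢ = Kᵢxᵢ:
  1: x = 0.2610, y = 0.6102
  2: x = 0.0916, y = 0.1572
  3: x = 0.2669, y = 0.1151
  4: x = 0.3805, y = 0.1175

x_4 = 0.3805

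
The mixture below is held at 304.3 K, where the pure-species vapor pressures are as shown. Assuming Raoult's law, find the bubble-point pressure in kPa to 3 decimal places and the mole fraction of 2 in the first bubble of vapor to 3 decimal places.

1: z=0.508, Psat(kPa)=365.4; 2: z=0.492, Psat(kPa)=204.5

At the bubble point ψ → 0, so ΣzᵢKᵢ = 1 with Kᵢ = Pᵢˢᵃᵗ/P ⇒ P = ΣzᵢPᵢˢᵃᵗ.
P = 0.508·365.4 + 0.492·204.5 = 286.237 kPa
yᵢ = zᵢPᵢˢᵃᵗ/P ⇒ y_2 = 0.492·204.5/286.237 = 0.352

Pbub = 286.237 kPa, y_2 = 0.352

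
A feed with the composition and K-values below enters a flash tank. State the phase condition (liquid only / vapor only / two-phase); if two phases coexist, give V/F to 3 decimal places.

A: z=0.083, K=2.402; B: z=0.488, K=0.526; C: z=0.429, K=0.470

ΣzᵢKᵢ = 0.658; Σzᵢ/Kᵢ = 1.875.
Since ΣzᵢKᵢ < 1 the mixture is below its bubble point — single liquid phase.

liquid only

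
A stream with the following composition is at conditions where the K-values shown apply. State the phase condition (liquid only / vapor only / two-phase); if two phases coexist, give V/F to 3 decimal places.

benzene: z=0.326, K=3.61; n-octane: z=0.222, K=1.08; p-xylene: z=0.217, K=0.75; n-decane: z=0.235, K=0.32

ΣzᵢKᵢ = 1.655; Σzᵢ/Kᵢ = 1.320.
Both exceed 1, so a two-phase solution exists.
Rachford–Rice: g(ψ) = Σ zᵢ(Kᵢ−1)/(1+ψ(Kᵢ−1)) = 0.
Newton–Raphson from ψ = 0.5:
  ψ = 0.500: g = 0.0821, g' = -0.686 → ψ = 0.620
  ψ = 0.620: g = 0.0017, g' = -0.669 → ψ = 0.622
Converged at ψ = 0.622.

two-phase, V/F = 0.622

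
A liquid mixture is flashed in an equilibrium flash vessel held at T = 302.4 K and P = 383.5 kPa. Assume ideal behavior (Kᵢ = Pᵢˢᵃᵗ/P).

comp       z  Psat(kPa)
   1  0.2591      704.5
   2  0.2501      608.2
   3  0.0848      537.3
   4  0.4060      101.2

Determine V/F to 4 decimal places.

V/F = 0.1961

Raoult's law: Kᵢ = Pᵢˢᵃᵗ/P = Pᵢˢᵃᵗ/383.5.
  K_1 = 704.5/383.5 = 1.837027, K_2 = 608.2/383.5 = 1.585919, K_3 = 537.3/383.5 = 1.401043, K_4 = 101.2/383.5 = 0.263885
Newton–Raphson from V/F = 0.46:
  V/F = 0.4600: g = -0.15115, g' = -0.6606 → V/F = 0.2312
  V/F = 0.2312: g = -0.01826, g' = -0.5249 → V/F = 0.1964
  V/F = 0.1964: g = -0.00017, g' = -0.5153 → V/F = 0.1961
Converged at V/F = 0.1961.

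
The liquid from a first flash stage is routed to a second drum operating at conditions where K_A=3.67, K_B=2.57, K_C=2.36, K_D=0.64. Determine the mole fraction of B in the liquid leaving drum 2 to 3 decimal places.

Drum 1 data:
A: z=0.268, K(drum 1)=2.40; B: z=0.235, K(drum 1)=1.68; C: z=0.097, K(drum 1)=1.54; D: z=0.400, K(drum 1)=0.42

Drum 1:
Rachford–Rice: g(ψ₁) = Σ zᵢ(Kᵢ−1)/(1+ψ₁(Kᵢ−1)) = 0.
g(0) = ΣzᵢKᵢ − 1 = 0.355 and g(1) = 1 − Σzᵢ/Kᵢ = -0.267, so a root lies in (0, 1).
Newton iteration, ψ₁⁰ = 0.63:
  ψ₁ = 0.630: g = -0.0153, g' = -0.551 → ψ₁ = 0.602
Converged at ψ₁ = 0.602.
Drum-1 compositions:
  A: x = 0.145, y = 0.349
  B: x = 0.167, y = 0.280
  C: x = 0.073, y = 0.113
  D: x = 0.615, y = 0.258
Drum-2 feed = drum-1 liquid: z₂ = (0.1454, 0.1667, 0.0732, 0.6146).
Drum 2:
Rachford–Rice: g(ψ₂) = Σ zᵢ(Kᵢ−1)/(1+ψ₂(Kᵢ−1)) = 0.
Check two-phase: ΣzᵢKᵢ = 1.528 > 1 and Σzᵢ/Kᵢ = 1.096 > 1, so g(0) = 0.528 > 0 and g(1) = -0.096 < 0.
Iterate (Newton) starting at ψ₂ = 0.65:
  ψ₂ = 0.650: g = 0.0355, g' = -0.413 → ψ₂ = 0.736
  ψ₂ = 0.736: g = 0.0012, g' = -0.388 → ψ₂ = 0.739
Converged at ψ₂ = 0.739.
  A: x = 0.049, y = 0.180
  B: x = 0.077, y = 0.198
  C: x = 0.037, y = 0.086
  D: x = 0.837, y = 0.536

x_B (drum 2) = 0.077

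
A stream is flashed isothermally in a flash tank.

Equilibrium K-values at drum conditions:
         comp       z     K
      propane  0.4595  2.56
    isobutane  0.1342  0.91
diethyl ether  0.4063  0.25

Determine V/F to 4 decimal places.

V/F = 0.3928

Rachford–Rice: g(V/F) = Σ zᵢ(Kᵢ−1)/(1+V/F(Kᵢ−1)) = 0.
Feasibility: ΣzᵢKᵢ = 1.4000, Σzᵢ/Kᵢ = 1.9522 — both > 1, two phases present.
Newton iteration, V/F⁰ = 0.5:
  V/F = 0.5000: g = -0.09750, g' = -0.9392 → V/F = 0.3962
  V/F = 0.3962: g = -0.00306, g' = -0.8909 → V/F = 0.3928
Converged at V/F = 0.3928.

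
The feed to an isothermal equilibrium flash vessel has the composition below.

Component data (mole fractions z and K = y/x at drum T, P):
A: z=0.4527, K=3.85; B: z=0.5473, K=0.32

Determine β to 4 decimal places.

β = 0.4737

Rachford–Rice: g(β) = Σ zᵢ(Kᵢ−1)/(1+β(Kᵢ−1)) = 0.
Check two-phase: ΣzᵢKᵢ = 1.9180 > 1 and Σzᵢ/Kᵢ = 1.8279 > 1, so g(0) = 0.9180 > 0 and g(1) = -0.8279 < 0.
Binary case is linear: z₁(K₁−1)(1+β(K₂−1)) + z₂(K₂−1)(1+β(K₁−1)) = 0
⇒ β = [z₁(K₁−1)+z₂(K₂−1)] / [−(K₁−1)(K₂−1)] = 0.91803/1.93800 = 0.4737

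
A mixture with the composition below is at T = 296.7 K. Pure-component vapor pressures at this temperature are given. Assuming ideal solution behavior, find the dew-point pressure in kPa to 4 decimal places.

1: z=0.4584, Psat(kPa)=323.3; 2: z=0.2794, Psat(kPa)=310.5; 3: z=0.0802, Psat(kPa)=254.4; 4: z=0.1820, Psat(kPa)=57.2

Pdew = 171.9753 kPa

At the dew point ψ → 1, so Σzᵢ/Kᵢ = 1 with Kᵢ = Pᵢˢᵃᵗ/P ⇒ 1/P = Σzᵢ/Pᵢˢᵃᵗ.
1/P = 0.4584/323.3 + 0.2794/310.5 + 0.0802/254.4 + 0.1820/57.2 = 0.0058148 ⇒ P = 171.9753 kPa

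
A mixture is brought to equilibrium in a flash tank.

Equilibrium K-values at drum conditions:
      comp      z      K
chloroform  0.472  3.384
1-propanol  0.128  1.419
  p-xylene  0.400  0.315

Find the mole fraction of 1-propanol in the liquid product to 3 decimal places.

Newton iteration, β⁰ = 0.55:
  β = 0.550: g = 0.0908, g' = -1.000 → β = 0.641
  β = 0.641: g = -0.0009, g' = -1.030 → β = 0.640
Converged at β = 0.640.
Compositions from xᵢ = zᵢ/(1+β(Kᵢ−1)), yᵢ = Kᵢxᵢ:
  chloroform: x = 0.187, y = 0.632
  1-propanol: x = 0.101, y = 0.143
  p-xylene: x = 0.712, y = 0.224

x_1-propanol = 0.101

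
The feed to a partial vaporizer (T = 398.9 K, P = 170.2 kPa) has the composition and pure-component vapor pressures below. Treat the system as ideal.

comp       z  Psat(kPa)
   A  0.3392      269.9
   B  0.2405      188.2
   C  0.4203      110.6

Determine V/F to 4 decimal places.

V/F = 0.4961

Raoult's law: Kᵢ = Pᵢˢᵃᵗ/P = Pᵢˢᵃᵗ/170.2.
  K_A = 269.9/170.2 = 1.585781, K_B = 188.2/170.2 = 1.105758, K_C = 110.6/170.2 = 0.649824
Iterate (Newton) starting at V/F = 0.5:
  V/F = 0.5000: g = -0.00058, g' = -0.1478 → V/F = 0.4961
Converged at V/F = 0.4961.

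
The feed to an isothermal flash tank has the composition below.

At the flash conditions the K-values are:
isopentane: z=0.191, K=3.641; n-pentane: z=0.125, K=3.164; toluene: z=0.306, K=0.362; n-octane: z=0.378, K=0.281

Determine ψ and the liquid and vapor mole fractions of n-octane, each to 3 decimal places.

ψ = 0.183, x_n-octane = 0.435, y_n-octane = 0.122

Rachford–Rice: g(ψ) = Σ zᵢ(Kᵢ−1)/(1+ψ(Kᵢ−1)) = 0.
Check two-phase: ΣzᵢKᵢ = 1.308 > 1 and Σzᵢ/Kᵢ = 2.282 > 1, so g(0) = 0.308 > 0 and g(1) = -1.282 < 0.
Newton–Raphson from ψ = 0.38:
  ψ = 0.380: g = -0.2315, g' = -1.095 → ψ = 0.169
  ψ = 0.169: g = 0.0191, g' = -1.361 → ψ = 0.183
Converged at ψ = 0.183.
Compositions from xᵢ = zᵢ/(1+ψ(Kᵢ−1)), yᵢ = Kᵢxᵢ:
  isopentane: x = 0.129, y = 0.469
  n-pentane: x = 0.090, y = 0.283
  toluene: x = 0.346, y = 0.125
  n-octane: x = 0.435, y = 0.122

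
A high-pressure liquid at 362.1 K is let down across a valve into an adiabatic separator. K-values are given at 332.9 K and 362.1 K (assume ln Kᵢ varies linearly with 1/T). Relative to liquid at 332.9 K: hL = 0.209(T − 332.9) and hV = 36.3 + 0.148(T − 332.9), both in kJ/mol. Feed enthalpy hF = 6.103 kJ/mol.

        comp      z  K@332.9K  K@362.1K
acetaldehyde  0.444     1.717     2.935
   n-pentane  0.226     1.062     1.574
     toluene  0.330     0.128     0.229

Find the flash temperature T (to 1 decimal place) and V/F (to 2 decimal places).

T = 334.9 K, V/F = 0.16

Adiabatic flash: solve Rachford–Rice at each trial T, then check hF = ψ·hV(T) + (1−ψ)·hL(T).
  T = 332.9 K: K = (1.717, 1.062, 0.128), RR gives ψ = 0.091, H_out = 3.319 kJ/mol
  T = 362.1 K: K = (2.935, 1.574, 0.229), RR gives ψ = 0.619, H_out = 27.467 kJ/mol
  T = 347.5 K: K = (2.270, 1.304, 0.173), RR gives ψ = 0.433, H_out = 18.368 kJ/mol
  T = 340.2 K: K = (1.980, 1.179, 0.149), RR gives ψ = 0.297, H_out = 12.174 kJ/mol
  T = 336.5 K: K = (1.844, 1.119, 0.138), RR gives ψ = 0.205, H_out = 8.159 kJ/mol
  T = 334.7 K: K = (1.780, 1.090, 0.133), RR gives ψ = 0.152, H_out = 5.880 kJ/mol
Linear interpolation between T = 334.7 (H_out = 5.880) and T = 336.5 (H_out = 8.159) on hF = 6.103 gives T ≈ 334.9 K, at which ψ = 0.16.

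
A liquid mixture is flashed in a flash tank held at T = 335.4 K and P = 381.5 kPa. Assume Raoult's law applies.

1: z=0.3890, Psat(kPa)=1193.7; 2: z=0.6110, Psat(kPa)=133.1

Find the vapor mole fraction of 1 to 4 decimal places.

y_1 = 0.7328

Raoult's law: Kᵢ = Pᵢˢᵃᵗ/P = Pᵢˢᵃᵗ/381.5.
  K_1 = 1193.7/381.5 = 3.128965, K_2 = 133.1/381.5 = 0.348886
Rachford–Rice: g(β) = Σ zᵢ(Kᵢ−1)/(1+β(Kᵢ−1)) = 0.
Feasibility: ΣzᵢKᵢ = 1.4303, Σzᵢ/Kᵢ = 1.8756 — both > 1, two phases present.
Binary case is linear: z₁(K₁−1)(1+β(K₂−1)) + z₂(K₂−1)(1+β(K₁−1)) = 0
⇒ β = [z₁(K₁−1)+z₂(K₂−1)] / [−(K₁−1)(K₂−1)] = 0.43034/1.38620 = 0.3104
Compositions from xᵢ = zᵢ/(1+β(Kᵢ−1)), yᵢ = Kᵢxᵢ:
  1: x = 0.2342, y = 0.7328
  2: x = 0.7658, y = 0.2672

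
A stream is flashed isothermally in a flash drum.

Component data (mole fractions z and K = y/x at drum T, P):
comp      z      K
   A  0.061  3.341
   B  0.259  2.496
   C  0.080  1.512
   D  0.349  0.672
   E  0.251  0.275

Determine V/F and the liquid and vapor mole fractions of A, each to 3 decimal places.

Rachford–Rice: g(V/F) = Σ zᵢ(Kᵢ−1)/(1+V/F(Kᵢ−1)) = 0.
Feasibility: ΣzᵢKᵢ = 1.275, Σzᵢ/Kᵢ = 1.607 — both > 1, two phases present.
Iterate (Newton) starting at V/F = 0.7:
  V/F = 0.700: g = -0.2445, g' = -0.805 → V/F = 0.396
  V/F = 0.396: g = -0.0355, g' = -0.642 → V/F = 0.341
Converged at V/F = 0.341.
Compositions from xᵢ = zᵢ/(1+V/F(Kᵢ−1)), yᵢ = Kᵢxᵢ:
  A: x = 0.034, y = 0.113
  B: x = 0.171, y = 0.428
  C: x = 0.068, y = 0.103
  D: x = 0.393, y = 0.264
  E: x = 0.334, y = 0.092

V/F = 0.341, x_A = 0.034, y_A = 0.113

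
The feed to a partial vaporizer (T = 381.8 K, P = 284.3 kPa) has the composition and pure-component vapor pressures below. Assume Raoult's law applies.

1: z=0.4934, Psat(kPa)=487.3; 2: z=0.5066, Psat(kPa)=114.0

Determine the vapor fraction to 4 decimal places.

Raoult's law: Kᵢ = Pᵢˢᵃᵗ/P = Pᵢˢᵃᵗ/284.3.
  K_1 = 487.3/284.3 = 1.714034, K_2 = 114.0/284.3 = 0.400985
Let ψ = V/F and solve Σ zᵢ(Kᵢ−1)/(1+ψ(Kᵢ−1)) = 0.
Feasibility: ΣzᵢKᵢ = 1.0488, Σzᵢ/Kᵢ = 1.5512 — both > 1, two phases present.
Newton–Raphson from ψ = 0.41:
  ψ = 0.4100: g = -0.12973, g' = -0.4699 → ψ = 0.1339
  ψ = 0.1339: g = -0.00838, g' = -0.4244 → ψ = 0.1142
Converged at ψ = 0.1142.

ψ = 0.1142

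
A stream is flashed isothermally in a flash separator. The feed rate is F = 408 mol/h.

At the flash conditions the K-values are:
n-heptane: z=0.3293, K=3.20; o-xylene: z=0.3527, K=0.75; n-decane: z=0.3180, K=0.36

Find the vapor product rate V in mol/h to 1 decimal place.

Let β = V/F and solve Σ zᵢ(Kᵢ−1)/(1+β(Kᵢ−1)) = 0.
g(0) = ΣzᵢKᵢ − 1 = 0.4328 and g(1) = 1 − Σzᵢ/Kᵢ = -0.4565, so a root lies in (0, 1).
Newton–Raphson from β = 0.43:
  β = 0.4300: g = -0.00731, g' = -0.6965 → β = 0.4195
Converged at β = 0.4195.
Then V = β·F = 0.4195·408 = 171.2 mol/h and L = F − V = 236.8 mol/h.

V = 171.2 mol/h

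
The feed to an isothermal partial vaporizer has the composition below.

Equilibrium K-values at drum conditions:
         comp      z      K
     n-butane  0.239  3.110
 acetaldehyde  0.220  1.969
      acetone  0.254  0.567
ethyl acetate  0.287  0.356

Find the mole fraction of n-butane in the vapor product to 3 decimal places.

y_n-butane = 0.375

Material balance + equilibrium reduce to Σ zᵢ(Kᵢ−1)/(1+ψ(Kᵢ−1)) = 0.
Feasibility: ΣzᵢKᵢ = 1.423, Σzᵢ/Kᵢ = 1.443 — both > 1, two phases present.
Newton iteration, ψ⁰ = 0.5:
  ψ = 0.500: g = -0.0240, g' = -0.682 → ψ = 0.465
Converged at ψ = 0.465.
Compositions from xᵢ = zᵢ/(1+ψ(Kᵢ−1)), yᵢ = Kᵢxᵢ:
  n-butane: x = 0.121, y = 0.375
  acetaldehyde: x = 0.152, y = 0.299
  acetone: x = 0.318, y = 0.180
  ethyl acetate: x = 0.410, y = 0.146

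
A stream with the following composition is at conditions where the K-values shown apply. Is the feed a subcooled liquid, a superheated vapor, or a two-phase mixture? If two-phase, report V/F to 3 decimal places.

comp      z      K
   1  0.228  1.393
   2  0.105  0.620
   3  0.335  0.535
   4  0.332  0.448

subcooled liquid

ΣzᵢKᵢ = 0.711; Σzᵢ/Kᵢ = 1.700.
Since ΣzᵢKᵢ < 1 the mixture is below its bubble point — single liquid phase.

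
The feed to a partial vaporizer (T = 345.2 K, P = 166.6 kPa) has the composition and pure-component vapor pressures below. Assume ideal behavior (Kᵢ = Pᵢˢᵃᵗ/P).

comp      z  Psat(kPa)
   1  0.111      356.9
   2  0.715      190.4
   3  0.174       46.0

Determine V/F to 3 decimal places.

V/F = 0.424

Raoult's law: Kᵢ = Pᵢˢᵃᵗ/P = Pᵢˢᵃᵗ/166.6.
  K_1 = 356.9/166.6 = 2.14226, K_2 = 190.4/166.6 = 1.14286, K_3 = 46.0/166.6 = 0.27611
Material balance + equilibrium reduce to Σ zᵢ(Kᵢ−1)/(1+V/F(Kᵢ−1)) = 0.
Check two-phase: ΣzᵢKᵢ = 1.103 > 1 and Σzᵢ/Kᵢ = 1.308 > 1, so g(0) = 0.103 > 0 and g(1) = -0.308 < 0.
Newton iteration, V/F⁰ = 0.5:
  V/F = 0.500: g = -0.0214, g' = -0.295 → V/F = 0.428
  V/F = 0.428: g = -0.0010, g' = -0.270 → V/F = 0.424
Converged at V/F = 0.424.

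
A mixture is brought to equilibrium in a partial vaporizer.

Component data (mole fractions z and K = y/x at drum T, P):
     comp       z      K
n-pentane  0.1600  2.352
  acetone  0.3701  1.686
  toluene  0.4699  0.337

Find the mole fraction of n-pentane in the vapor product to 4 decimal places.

y_n-pentane = 0.2789

Rachford–Rice: g(β) = Σ zᵢ(Kᵢ−1)/(1+β(Kᵢ−1)) = 0.
g(0) = ΣzᵢKᵢ − 1 = 0.1587 and g(1) = 1 − Σzᵢ/Kᵢ = -0.6819, so a root lies in (0, 1).
Iterate (Newton) starting at β = 0.39:
  β = 0.3900: g = -0.07826, g' = -0.6095 → β = 0.2616
  β = 0.2616: g = -0.00186, g' = -0.5871 → β = 0.2584
Converged at β = 0.2584.
Compositions from xᵢ = zᵢ/(1+β(Kᵢ−1)), yᵢ = Kᵢxᵢ:
  n-pentane: x = 0.1186, y = 0.2789
  acetone: x = 0.3144, y = 0.5300
  toluene: x = 0.5671, y = 0.1911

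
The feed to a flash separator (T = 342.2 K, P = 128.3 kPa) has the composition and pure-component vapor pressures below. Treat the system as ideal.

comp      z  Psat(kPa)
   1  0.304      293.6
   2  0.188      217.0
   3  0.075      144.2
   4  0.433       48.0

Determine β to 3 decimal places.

β = 0.413

Raoult's law: Kᵢ = Pᵢˢᵃᵗ/P = Pᵢˢᵃᵗ/128.3.
  K_1 = 293.6/128.3 = 2.28839, K_2 = 217.0/128.3 = 1.69135, K_3 = 144.2/128.3 = 1.12393, K_4 = 48.0/128.3 = 0.37412
Rachford–Rice: g(β) = Σ zᵢ(Kᵢ−1)/(1+β(Kᵢ−1)) = 0.
g(0) = ΣzᵢKᵢ − 1 = 0.260 and g(1) = 1 − Σzᵢ/Kᵢ = -0.468, so a root lies in (0, 1).
Newton iteration, β⁰ = 0.45:
  β = 0.450: g = -0.0214, g' = -0.584 → β = 0.413
Converged at β = 0.413.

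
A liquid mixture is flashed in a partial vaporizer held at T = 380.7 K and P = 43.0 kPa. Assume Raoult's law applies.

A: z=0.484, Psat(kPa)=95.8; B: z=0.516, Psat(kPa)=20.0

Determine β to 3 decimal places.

Raoult's law: Kᵢ = Pᵢˢᵃᵗ/P = Pᵢˢᵃᵗ/43.0.
  K_A = 95.8/43.0 = 2.22791, K_B = 20.0/43.0 = 0.46512
Material balance + equilibrium reduce to Σ zᵢ(Kᵢ−1)/(1+β(Kᵢ−1)) = 0.
g(0) = ΣzᵢKᵢ − 1 = 0.318 and g(1) = 1 − Σzᵢ/Kᵢ = -0.327, so a root lies in (0, 1).
Binary case is linear: z₁(K₁−1)(1+β(K₂−1)) + z₂(K₂−1)(1+β(K₁−1)) = 0
⇒ β = [z₁(K₁−1)+z₂(K₂−1)] / [−(K₁−1)(K₂−1)] = 0.3183/0.6568 = 0.485

β = 0.485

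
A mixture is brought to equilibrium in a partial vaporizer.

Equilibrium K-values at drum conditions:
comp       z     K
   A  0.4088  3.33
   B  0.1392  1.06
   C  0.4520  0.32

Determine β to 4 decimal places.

Let β = V/F and solve Σ zᵢ(Kᵢ−1)/(1+β(Kᵢ−1)) = 0.
Check two-phase: ΣzᵢKᵢ = 1.6535 > 1 and Σzᵢ/Kᵢ = 1.6666 > 1, so g(0) = 0.6535 > 0 and g(1) = -0.6666 < 0.
Iterate (Newton) starting at β = 0.59:
  β = 0.5900: g = -0.10412, g' = -0.9769 → β = 0.4834
  β = 0.4834: g = -0.00181, g' = -0.9551 → β = 0.4815
Converged at β = 0.4815.

β = 0.4815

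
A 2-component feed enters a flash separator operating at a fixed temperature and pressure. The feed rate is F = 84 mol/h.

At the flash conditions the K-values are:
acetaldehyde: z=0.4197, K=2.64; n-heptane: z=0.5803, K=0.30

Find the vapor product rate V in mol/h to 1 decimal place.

Material balance + equilibrium reduce to Σ zᵢ(Kᵢ−1)/(1+ψ(Kᵢ−1)) = 0.
Check two-phase: ΣzᵢKᵢ = 1.2821 > 1 and Σzᵢ/Kᵢ = 2.0933 > 1, so g(0) = 0.2821 > 0 and g(1) = -1.0933 < 0.
Newton iteration, ψ⁰ = 0.55:
  ψ = 0.5500: g = -0.29862, g' = -1.0638 → ψ = 0.2693
  ψ = 0.2693: g = -0.02313, g' = -0.9749 → ψ = 0.2456
  ψ = 0.2456: g = 0.00015, g' = -0.9883 → ψ = 0.2457
Converged at ψ = 0.2457.
Then V = ψ·F = 0.2457·84 = 20.6 mol/h and L = F − V = 63.4 mol/h.

V = 20.6 mol/h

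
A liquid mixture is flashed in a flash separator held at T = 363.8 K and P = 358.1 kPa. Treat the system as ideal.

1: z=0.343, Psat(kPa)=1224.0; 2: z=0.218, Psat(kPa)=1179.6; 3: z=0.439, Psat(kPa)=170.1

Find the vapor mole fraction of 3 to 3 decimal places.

Raoult's law: Kᵢ = Pᵢˢᵃᵗ/P = Pᵢˢᵃᵗ/358.1.
  K_1 = 1224.0/358.1 = 3.41804, K_2 = 1179.6/358.1 = 3.29405, K_3 = 170.1/358.1 = 0.47501
Material balance + equilibrium reduce to Σ zᵢ(Kᵢ−1)/(1+V/F(Kᵢ−1)) = 0.
Feasibility: ΣzᵢKᵢ = 2.099, Σzᵢ/Kᵢ = 1.091 — both > 1, two phases present.
Iterate (Newton) starting at V/F = 0.5:
  V/F = 0.500: g = 0.2959, g' = -0.882 → V/F = 0.835
  V/F = 0.835: g = 0.0356, g' = -0.739 → V/F = 0.884
  V/F = 0.884: g = -0.0002, g' = -0.750 → V/F = 0.883
Converged at V/F = 0.883.
Compositions from xᵢ = zᵢ/(1+V/F(Kᵢ−1)), yᵢ = Kᵢxᵢ:
  1: x = 0.109, y = 0.374
  2: x = 0.072, y = 0.237
  3: x = 0.819, y = 0.389

y_3 = 0.389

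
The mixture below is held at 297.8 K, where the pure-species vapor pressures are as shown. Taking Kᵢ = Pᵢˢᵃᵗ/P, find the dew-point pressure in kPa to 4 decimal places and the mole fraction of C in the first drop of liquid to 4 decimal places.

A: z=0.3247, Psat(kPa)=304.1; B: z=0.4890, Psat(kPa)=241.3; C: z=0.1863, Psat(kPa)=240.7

At the dew point ψ → 1, so Σzᵢ/Kᵢ = 1 with Kᵢ = Pᵢˢᵃᵗ/P ⇒ 1/P = Σzᵢ/Pᵢˢᵃᵗ.
1/P = 0.3247/304.1 + 0.4890/241.3 + 0.1863/240.7 = 0.0038683 ⇒ P = 258.5144 kPa
xᵢ = zᵢP/Pᵢˢᵃᵗ ⇒ x_C = 0.1863·258.5144/240.7 = 0.2001

Pdew = 258.5144 kPa, x_C = 0.2001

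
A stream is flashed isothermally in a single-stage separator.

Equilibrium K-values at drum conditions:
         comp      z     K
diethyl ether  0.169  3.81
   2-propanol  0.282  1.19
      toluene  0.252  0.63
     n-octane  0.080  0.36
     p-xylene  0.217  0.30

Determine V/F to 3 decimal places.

Rachford–Rice: g(V/F) = Σ zᵢ(Kᵢ−1)/(1+V/F(Kᵢ−1)) = 0.
Check two-phase: ΣzᵢKᵢ = 1.232 > 1 and Σzᵢ/Kᵢ = 1.627 > 1, so g(0) = 0.232 > 0 and g(1) = -0.627 < 0.
Iterate (Newton) starting at V/F = 0.5:
  V/F = 0.500: g = -0.1770, g' = -0.614 → V/F = 0.212
  V/F = 0.212: g = 0.0107, g' = -0.765 → V/F = 0.225
  V/F = 0.225: g = 0.0001, g' = -0.745 → V/F = 0.226
Converged at V/F = 0.226.

V/F = 0.226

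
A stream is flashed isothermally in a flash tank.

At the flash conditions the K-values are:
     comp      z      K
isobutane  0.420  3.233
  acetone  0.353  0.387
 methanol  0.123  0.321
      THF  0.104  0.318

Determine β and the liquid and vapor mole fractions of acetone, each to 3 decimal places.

Let β = V/F and solve Σ zᵢ(Kᵢ−1)/(1+β(Kᵢ−1)) = 0.
g(0) = ΣzᵢKᵢ − 1 = 0.567 and g(1) = 1 − Σzᵢ/Kᵢ = -0.752, so a root lies in (0, 1).
Iterate (Newton) starting at β = 0.5:
  β = 0.500: g = -0.1030, g' = -0.985 → β = 0.395
  β = 0.395: g = 0.0012, g' = -1.018 → β = 0.397
Converged at β = 0.397.
Compositions from xᵢ = zᵢ/(1+β(Kᵢ−1)), yᵢ = Kᵢxᵢ:
  isobutane: x = 0.223, y = 0.720
  acetone: x = 0.466, y = 0.180
  methanol: x = 0.168, y = 0.054
  THF: x = 0.143, y = 0.045

β = 0.397, x_acetone = 0.466, y_acetone = 0.180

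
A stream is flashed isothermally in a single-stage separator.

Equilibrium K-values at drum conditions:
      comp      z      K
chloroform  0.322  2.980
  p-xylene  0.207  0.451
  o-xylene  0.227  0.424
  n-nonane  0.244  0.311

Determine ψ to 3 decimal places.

ψ = 0.186

Let ψ = V/F and solve Σ zᵢ(Kᵢ−1)/(1+ψ(Kᵢ−1)) = 0.
Check two-phase: ΣzᵢKᵢ = 1.225 > 1 and Σzᵢ/Kᵢ = 1.887 > 1, so g(0) = 0.225 > 0 and g(1) = -0.887 < 0.
Newton iteration, ψ⁰ = 0.5:
  ψ = 0.500: g = -0.2764, g' = -0.855 → ψ = 0.177
  ψ = 0.177: g = 0.0092, g' = -1.012 → ψ = 0.186
Converged at ψ = 0.186.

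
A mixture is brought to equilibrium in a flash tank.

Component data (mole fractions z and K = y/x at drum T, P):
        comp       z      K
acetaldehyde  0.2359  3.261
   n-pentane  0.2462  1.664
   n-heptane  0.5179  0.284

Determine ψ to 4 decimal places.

Rachford–Rice: g(ψ) = Σ zᵢ(Kᵢ−1)/(1+ψ(Kᵢ−1)) = 0.
Feasibility: ΣzᵢKᵢ = 1.3260, Σzᵢ/Kᵢ = 2.0439 — both > 1, two phases present.
Iterate (Newton) starting at ψ = 0.5:
  ψ = 0.5000: g = -0.20452, g' = -0.9710 → ψ = 0.2894
  ψ = 0.2894: g = -0.00819, g' = -0.9395 → ψ = 0.2807
Converged at ψ = 0.2807.

ψ = 0.2807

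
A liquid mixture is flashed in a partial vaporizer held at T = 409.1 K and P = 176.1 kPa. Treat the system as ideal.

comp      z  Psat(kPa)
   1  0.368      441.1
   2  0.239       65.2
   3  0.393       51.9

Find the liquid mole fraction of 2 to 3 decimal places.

x_2 = 0.259

Raoult's law: Kᵢ = Pᵢˢᵃᵗ/P = Pᵢˢᵃᵗ/176.1.
  K_1 = 441.1/176.1 = 2.50483, K_2 = 65.2/176.1 = 0.37024, K_3 = 51.9/176.1 = 0.29472
Rachford–Rice: g(ψ) = Σ zᵢ(Kᵢ−1)/(1+ψ(Kᵢ−1)) = 0.
Feasibility: ΣzᵢKᵢ = 1.126, Σzᵢ/Kᵢ = 2.126 — both > 1, two phases present.
Newton iteration, ψ⁰ = 0.5:
  ψ = 0.500: g = -0.3318, g' = -0.940 → ψ = 0.147
  ψ = 0.147: g = -0.0215, g' = -0.917 → ψ = 0.123
  ψ = 0.123: g = 0.0002, g' = -0.939 → ψ = 0.124
Converged at ψ = 0.124.
Compositions from xᵢ = zᵢ/(1+ψ(Kᵢ−1)), yᵢ = Kᵢxᵢ:
  1: x = 0.310, y = 0.777
  2: x = 0.259, y = 0.096
  3: x = 0.431, y = 0.127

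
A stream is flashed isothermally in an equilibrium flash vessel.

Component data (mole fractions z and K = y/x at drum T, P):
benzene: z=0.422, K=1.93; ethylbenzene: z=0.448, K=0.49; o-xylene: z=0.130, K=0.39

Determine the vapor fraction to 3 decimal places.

Let ψ = V/F and solve Σ zᵢ(Kᵢ−1)/(1+ψ(Kᵢ−1)) = 0.
g(0) = ΣzᵢKᵢ − 1 = 0.085 and g(1) = 1 − Σzᵢ/Kᵢ = -0.466, so a root lies in (0, 1).
Iterate (Newton) starting at ψ = 0.33:
  ψ = 0.330: g = -0.0737, g' = -0.458 → ψ = 0.169
  ψ = 0.169: g = 0.0007, g' = -0.472 → ψ = 0.171
Converged at ψ = 0.171.

ψ = 0.171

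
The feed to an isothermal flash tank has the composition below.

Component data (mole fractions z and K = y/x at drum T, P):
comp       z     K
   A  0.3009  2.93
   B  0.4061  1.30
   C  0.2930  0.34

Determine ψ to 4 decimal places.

Material balance + equilibrium reduce to Σ zᵢ(Kᵢ−1)/(1+ψ(Kᵢ−1)) = 0.
Feasibility: ΣzᵢKᵢ = 1.5092, Σzᵢ/Kᵢ = 1.2768 — both > 1, two phases present.
Newton iteration, ψ⁰ = 0.5:
  ψ = 0.5000: g = 0.11285, g' = -0.6022 → ψ = 0.6874
  ψ = 0.6874: g = -0.00336, g' = -0.6598 → ψ = 0.6823
Converged at ψ = 0.6823.

ψ = 0.6823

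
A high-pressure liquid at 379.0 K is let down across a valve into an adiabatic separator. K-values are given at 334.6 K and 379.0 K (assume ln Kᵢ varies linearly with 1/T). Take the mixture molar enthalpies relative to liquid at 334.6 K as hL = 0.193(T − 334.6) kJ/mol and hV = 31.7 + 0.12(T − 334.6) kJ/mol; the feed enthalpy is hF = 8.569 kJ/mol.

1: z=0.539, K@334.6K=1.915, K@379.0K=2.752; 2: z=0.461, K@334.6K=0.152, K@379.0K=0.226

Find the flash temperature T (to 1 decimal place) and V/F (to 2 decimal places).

T = 343.7 K, V/F = 0.22

Adiabatic flash: solve Rachford–Rice at each trial T, then check hF = ψ·hV(T) + (1−ψ)·hL(T).
  T = 334.6 K: K = (1.915, 0.152), RR gives ψ = 0.132, H_out = 4.178 kJ/mol
  T = 379.0 K: K = (2.752, 0.226), RR gives ψ = 0.433, H_out = 20.899 kJ/mol
  T = 356.8 K: K = (2.322, 0.188), RR gives ψ = 0.315, H_out = 13.751 kJ/mol
  T = 345.7 K: K = (2.115, 0.169), RR gives ψ = 0.236, H_out = 9.419 kJ/mol
  T = 340.1 K: K = (2.013, 0.161), RR gives ψ = 0.187, H_out = 6.919 kJ/mol
  T = 342.9 K: K = (2.064, 0.165), RR gives ψ = 0.212, H_out = 8.201 kJ/mol
  T = 344.3 K: K = (2.089, 0.167), RR gives ψ = 0.224, H_out = 8.817 kJ/mol
Linear interpolation between T = 342.9 (H_out = 8.201) and T = 344.3 (H_out = 8.817) on hF = 8.569 gives T ≈ 343.7 K, at which ψ = 0.22.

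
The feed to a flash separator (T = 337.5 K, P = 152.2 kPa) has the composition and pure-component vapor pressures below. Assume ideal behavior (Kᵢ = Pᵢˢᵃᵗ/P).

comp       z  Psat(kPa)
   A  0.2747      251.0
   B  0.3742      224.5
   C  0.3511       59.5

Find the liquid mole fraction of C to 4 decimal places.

x_C = 0.4728

Raoult's law: Kᵢ = Pᵢˢᵃᵗ/P = Pᵢˢᵃᵗ/152.2.
  K_A = 251.0/152.2 = 1.649146, K_B = 224.5/152.2 = 1.475033, K_C = 59.5/152.2 = 0.390933
Newton–Raphson from V/F = 0.5:
  V/F = 0.5000: g = -0.02922, g' = -0.3904 → V/F = 0.4252
  V/F = 0.4252: g = -0.00093, g' = -0.3667 → V/F = 0.4226
Converged at V/F = 0.4226.
Compositions from xᵢ = zᵢ/(1+V/F(Kᵢ−1)), yᵢ = Kᵢxᵢ:
  A: x = 0.2156, y = 0.3555
  B: x = 0.3116, y = 0.4597
  C: x = 0.4728, y = 0.1848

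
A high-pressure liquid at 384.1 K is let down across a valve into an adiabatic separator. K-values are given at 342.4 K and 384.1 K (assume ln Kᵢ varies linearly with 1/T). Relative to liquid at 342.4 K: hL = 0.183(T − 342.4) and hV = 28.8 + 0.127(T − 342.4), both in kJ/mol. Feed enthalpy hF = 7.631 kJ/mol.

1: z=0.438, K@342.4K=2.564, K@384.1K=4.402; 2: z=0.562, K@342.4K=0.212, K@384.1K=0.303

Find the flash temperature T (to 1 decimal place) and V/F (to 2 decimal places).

T = 346.9 K, V/F = 0.24

Adiabatic flash: solve Rachford–Rice at each trial T, then check hF = ψ·hV(T) + (1−ψ)·hL(T).
  T = 342.4 K: K = (2.564, 0.212), RR gives ψ = 0.197, H_out = 5.659 kJ/mol
  T = 384.1 K: K = (4.402, 0.303), RR gives ψ = 0.463, H_out = 19.890 kJ/mol
  T = 363.2 K: K = (3.410, 0.256), RR gives ψ = 0.355, H_out = 13.630 kJ/mol
  T = 352.8 K: K = (2.969, 0.234), RR gives ψ = 0.286, H_out = 9.977 kJ/mol
  T = 347.6 K: K = (2.762, 0.223), RR gives ψ = 0.245, H_out = 7.924 kJ/mol
  T = 345.0 K: K = (2.662, 0.217), RR gives ψ = 0.221, H_out = 6.822 kJ/mol
  T = 346.3 K: K = (2.712, 0.220), RR gives ψ = 0.233, H_out = 7.380 kJ/mol
Linear interpolation between T = 346.3 (H_out = 7.380) and T = 347.6 (H_out = 7.924) on hF = 7.631 gives T ≈ 346.9 K, at which ψ = 0.24.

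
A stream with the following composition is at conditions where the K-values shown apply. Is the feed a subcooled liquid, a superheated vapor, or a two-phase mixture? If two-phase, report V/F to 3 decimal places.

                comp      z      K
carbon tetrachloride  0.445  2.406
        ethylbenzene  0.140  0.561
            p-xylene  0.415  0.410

ΣzᵢKᵢ = 1.319; Σzᵢ/Kᵢ = 1.447.
Both exceed 1, so a two-phase solution exists.
Let ψ = V/F and solve Σ zᵢ(Kᵢ−1)/(1+ψ(Kᵢ−1)) = 0.
Iterate (Newton) starting at ψ = 0.46:
  ψ = 0.460: g = -0.0331, g' = -0.639 → ψ = 0.408
Converged at ψ = 0.408.

two-phase, V/F = 0.408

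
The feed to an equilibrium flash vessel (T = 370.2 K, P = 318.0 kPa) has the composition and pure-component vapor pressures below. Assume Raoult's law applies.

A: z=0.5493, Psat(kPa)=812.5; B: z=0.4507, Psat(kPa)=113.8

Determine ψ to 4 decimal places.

ψ = 0.5656

Raoult's law: Kᵢ = Pᵢˢᵃᵗ/P = Pᵢˢᵃᵗ/318.0.
  K_A = 812.5/318.0 = 2.555031, K_B = 113.8/318.0 = 0.357862
Rachford–Rice: g(ψ) = Σ zᵢ(Kᵢ−1)/(1+ψ(Kᵢ−1)) = 0.
Feasibility: ΣzᵢKᵢ = 1.5648, Σzᵢ/Kᵢ = 1.4744 — both > 1, two phases present.
Binary case is linear: z₁(K₁−1)(1+ψ(K₂−1)) + z₂(K₂−1)(1+ψ(K₁−1)) = 0
⇒ ψ = [z₁(K₁−1)+z₂(K₂−1)] / [−(K₁−1)(K₂−1)] = 0.56477/0.99855 = 0.5656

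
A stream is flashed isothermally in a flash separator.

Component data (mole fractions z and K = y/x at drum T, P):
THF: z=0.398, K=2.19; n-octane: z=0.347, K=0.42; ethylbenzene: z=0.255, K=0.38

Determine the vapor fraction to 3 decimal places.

Let ψ = V/F and solve Σ zᵢ(Kᵢ−1)/(1+ψ(Kᵢ−1)) = 0.
Feasibility: ΣzᵢKᵢ = 1.114, Σzᵢ/Kᵢ = 1.679 — both > 1, two phases present.
Newton–Raphson from ψ = 0.5:
  ψ = 0.500: g = -0.2157, g' = -0.659 → ψ = 0.173
  ψ = 0.173: g = -0.0079, g' = -0.655 → ψ = 0.161
Converged at ψ = 0.161.

ψ = 0.161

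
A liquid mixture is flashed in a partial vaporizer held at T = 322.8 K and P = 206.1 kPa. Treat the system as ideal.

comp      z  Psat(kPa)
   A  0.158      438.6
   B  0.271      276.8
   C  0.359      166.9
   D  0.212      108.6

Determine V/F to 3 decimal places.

Raoult's law: Kᵢ = Pᵢˢᵃᵗ/P = Pᵢˢᵃᵗ/206.1.
  K_A = 438.6/206.1 = 2.12809, K_B = 276.8/206.1 = 1.34304, K_C = 166.9/206.1 = 0.80980, K_D = 108.6/206.1 = 0.52693
Iterate (Newton) starting at V/F = 0.5:
  V/F = 0.500: g = -0.0135, g' = -0.203 → V/F = 0.433
  V/F = 0.433: g = 0.0001, g' = -0.205 → V/F = 0.434
Converged at V/F = 0.434.

V/F = 0.434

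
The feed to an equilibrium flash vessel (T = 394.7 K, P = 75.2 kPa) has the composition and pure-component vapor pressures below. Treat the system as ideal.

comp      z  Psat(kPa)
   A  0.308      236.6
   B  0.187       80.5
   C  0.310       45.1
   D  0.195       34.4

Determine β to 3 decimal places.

β = 0.562

Raoult's law: Kᵢ = Pᵢˢᵃᵗ/P = Pᵢˢᵃᵗ/75.2.
  K_A = 236.6/75.2 = 3.14628, K_B = 80.5/75.2 = 1.07048, K_C = 45.1/75.2 = 0.59973, K_D = 34.4/75.2 = 0.45745
Rachford–Rice: g(β) = Σ zᵢ(Kᵢ−1)/(1+β(Kᵢ−1)) = 0.
Feasibility: ΣzᵢKᵢ = 1.444, Σzᵢ/Kᵢ = 1.216 — both > 1, two phases present.
Newton–Raphson from β = 0.37:
  β = 0.370: g = 0.1033, g' = -0.600 → β = 0.542
  β = 0.542: g = 0.0099, g' = -0.500 → β = 0.562
Converged at β = 0.562.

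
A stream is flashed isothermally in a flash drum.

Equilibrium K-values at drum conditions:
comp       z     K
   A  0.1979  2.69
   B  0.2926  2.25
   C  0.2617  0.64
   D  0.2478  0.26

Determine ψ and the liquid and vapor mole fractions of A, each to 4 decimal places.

ψ = 0.5005, x_A = 0.1072, y_A = 0.2884

Rachford–Rice: g(ψ) = Σ zᵢ(Kᵢ−1)/(1+ψ(Kᵢ−1)) = 0.
g(0) = ΣzᵢKᵢ − 1 = 0.4226 and g(1) = 1 − Σzᵢ/Kᵢ = -0.5656, so a root lies in (0, 1).
Iterate (Newton) starting at ψ = 0.56:
  ψ = 0.5600: g = -0.04416, g' = -0.7563 → ψ = 0.5016
  ψ = 0.5016: g = -0.00079, g' = -0.7320 → ψ = 0.5005
Converged at ψ = 0.5005.
Compositions from xᵢ = zᵢ/(1+ψ(Kᵢ−1)), yᵢ = Kᵢxᵢ:
  A: x = 0.1072, y = 0.2884
  B: x = 0.1800, y = 0.4050
  C: x = 0.3192, y = 0.2043
  D: x = 0.3936, y = 0.1023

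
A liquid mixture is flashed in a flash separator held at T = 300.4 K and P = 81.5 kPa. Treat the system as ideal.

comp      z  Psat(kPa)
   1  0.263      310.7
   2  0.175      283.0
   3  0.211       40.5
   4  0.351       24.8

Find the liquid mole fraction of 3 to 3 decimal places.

Raoult's law: Kᵢ = Pᵢˢᵃᵗ/P = Pᵢˢᵃᵗ/81.5.
  K_1 = 310.7/81.5 = 3.81227, K_2 = 283.0/81.5 = 3.47239, K_3 = 40.5/81.5 = 0.49693, K_4 = 24.8/81.5 = 0.30429
Rachford–Rice: g(β) = Σ zᵢ(Kᵢ−1)/(1+β(Kᵢ−1)) = 0.
g(0) = ΣzᵢKᵢ − 1 = 0.822 and g(1) = 1 − Σzᵢ/Kᵢ = -0.697, so a root lies in (0, 1).
Newton iteration, β⁰ = 0.5:
  β = 0.500: g = -0.0154, g' = -1.068 → β = 0.486
Converged at β = 0.486.
Compositions from xᵢ = zᵢ/(1+β(Kᵢ−1)), yᵢ = Kᵢxᵢ:
  1: x = 0.111, y = 0.424
  2: x = 0.080, y = 0.276
  3: x = 0.279, y = 0.139
  4: x = 0.530, y = 0.161

x_3 = 0.279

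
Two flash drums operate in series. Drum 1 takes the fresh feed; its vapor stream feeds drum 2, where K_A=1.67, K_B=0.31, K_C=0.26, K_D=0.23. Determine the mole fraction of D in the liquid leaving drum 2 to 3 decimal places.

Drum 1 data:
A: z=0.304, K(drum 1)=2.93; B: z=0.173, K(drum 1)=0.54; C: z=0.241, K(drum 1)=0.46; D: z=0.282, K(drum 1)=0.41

Drum 1:
Material balance + equilibrium reduce to Σ zᵢ(Kᵢ−1)/(1+ψ₁(Kᵢ−1)) = 0.
g(0) = ΣzᵢKᵢ − 1 = 0.211 and g(1) = 1 − Σzᵢ/Kᵢ = -0.636, so a root lies in (0, 1).
Newton–Raphson from ψ₁ = 0.59:
  ψ₁ = 0.590: g = -0.2811, g' = -0.699 → ψ₁ = 0.188
  ψ₁ = 0.188: g = 0.0116, g' = -0.865 → ψ₁ = 0.201
Converged at ψ₁ = 0.201.
Drum-1 compositions:
  A: x = 0.219, y = 0.641
  B: x = 0.191, y = 0.103
  C: x = 0.270, y = 0.124
  D: x = 0.320, y = 0.131
Drum-2 feed = drum-1 vapor: z₂ = (0.6415, 0.1030, 0.1244, 0.1312).
Drum 2:
Let ψ₂ = V/F and solve Σ zᵢ(Kᵢ−1)/(1+ψ₂(Kᵢ−1)) = 0.
g(0) = ΣzᵢKᵢ − 1 = 0.166 and g(1) = 1 − Σzᵢ/Kᵢ = -0.765, so a root lies in (0, 1).
Iterate (Newton) starting at ψ₂ = 0.5:
  ψ₂ = 0.500: g = -0.0969, g' = -0.653 → ψ₂ = 0.352
  ψ₂ = 0.352: g = -0.0089, g' = -0.545 → ψ₂ = 0.335
Converged at ψ₂ = 0.335.
  A: x = 0.524, y = 0.875
  B: x = 0.134, y = 0.042
  C: x = 0.165, y = 0.043
  D: x = 0.177, y = 0.041

x_D (drum 2) = 0.177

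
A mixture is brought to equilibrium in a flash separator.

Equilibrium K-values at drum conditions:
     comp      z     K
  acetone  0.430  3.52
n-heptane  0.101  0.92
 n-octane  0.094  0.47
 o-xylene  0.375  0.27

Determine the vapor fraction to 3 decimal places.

ψ = 0.474

Rachford–Rice: g(ψ) = Σ zᵢ(Kᵢ−1)/(1+ψ(Kᵢ−1)) = 0.
Check two-phase: ΣzᵢKᵢ = 1.752 > 1 and Σzᵢ/Kᵢ = 1.821 > 1, so g(0) = 0.752 > 0 and g(1) = -0.821 < 0.
Iterate (Newton) starting at ψ = 0.63:
  ψ = 0.630: g = -0.1714, g' = -1.153 → ψ = 0.481
  ψ = 0.481: g = -0.0077, g' = -1.081 → ψ = 0.474
Converged at ψ = 0.474.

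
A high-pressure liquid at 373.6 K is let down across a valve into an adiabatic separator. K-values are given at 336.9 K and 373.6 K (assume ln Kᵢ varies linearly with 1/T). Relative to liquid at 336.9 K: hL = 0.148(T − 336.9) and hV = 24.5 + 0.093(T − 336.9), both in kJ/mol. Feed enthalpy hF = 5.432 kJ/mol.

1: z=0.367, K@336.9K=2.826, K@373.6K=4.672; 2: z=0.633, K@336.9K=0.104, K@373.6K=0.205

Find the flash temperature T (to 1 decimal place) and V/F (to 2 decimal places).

T = 348.7 K, V/F = 0.15

Adiabatic flash: solve Rachford–Rice at each trial T, then check hF = ψ·hV(T) + (1−ψ)·hL(T).
  T = 336.9 K: K = (2.826, 0.104), RR gives ψ = 0.063, H_out = 1.542 kJ/mol
  T = 373.6 K: K = (4.672, 0.205), RR gives ψ = 0.289, H_out = 11.934 kJ/mol
  T = 355.2 K: K = (3.679, 0.148), RR gives ψ = 0.195, H_out = 7.282 kJ/mol
  T = 346.0 K: K = (3.233, 0.125), RR gives ψ = 0.136, H_out = 4.607 kJ/mol
  T = 350.6 K: K = (3.452, 0.136), RR gives ψ = 0.167, H_out = 5.986 kJ/mol
  T = 348.3 K: K = (3.341, 0.130), RR gives ψ = 0.152, H_out = 5.308 kJ/mol
Linear interpolation between T = 348.3 (H_out = 5.308) and T = 350.6 (H_out = 5.986) on hF = 5.432 gives T ≈ 348.7 K, at which ψ = 0.15.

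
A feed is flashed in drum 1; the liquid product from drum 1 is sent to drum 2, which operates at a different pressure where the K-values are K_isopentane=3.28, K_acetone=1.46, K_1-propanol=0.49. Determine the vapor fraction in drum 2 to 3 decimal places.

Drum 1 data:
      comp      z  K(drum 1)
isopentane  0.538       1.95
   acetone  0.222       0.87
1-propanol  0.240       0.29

V/F (drum 2) = 0.800

Drum 1:
Iterate (Newton) starting at ψ₁ = 0.5:
  ψ₁ = 0.500: g = 0.0515, g' = -0.518 → ψ₁ = 0.599
  ψ₁ = 0.599: g = -0.0022, g' = -0.568 → ψ₁ = 0.595
Converged at ψ₁ = 0.595.
Drum-1 compositions:
  isopentane: x = 0.344, y = 0.670
  acetone: x = 0.241, y = 0.209
  1-propanol: x = 0.416, y = 0.121
Drum-2 feed = drum-1 liquid: z₂ = (0.3436, 0.2406, 0.4157).
Drum 2:
Rachford–Rice: g(ψ₂) = Σ zᵢ(Kᵢ−1)/(1+ψ₂(Kᵢ−1)) = 0.
Feasibility: ΣzᵢKᵢ = 1.682, Σzᵢ/Kᵢ = 1.118 — both > 1, two phases present.
Iterate (Newton) starting at ψ₂ = 0.5:
  ψ₂ = 0.500: g = 0.1715, g' = -0.619 → ψ₂ = 0.777
  ψ₂ = 0.777: g = 0.0129, g' = -0.557 → ψ₂ = 0.800
Converged at ψ₂ = 0.800.
  isopentane: x = 0.122, y = 0.399
  acetone: x = 0.176, y = 0.257
  1-propanol: x = 0.702, y = 0.344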